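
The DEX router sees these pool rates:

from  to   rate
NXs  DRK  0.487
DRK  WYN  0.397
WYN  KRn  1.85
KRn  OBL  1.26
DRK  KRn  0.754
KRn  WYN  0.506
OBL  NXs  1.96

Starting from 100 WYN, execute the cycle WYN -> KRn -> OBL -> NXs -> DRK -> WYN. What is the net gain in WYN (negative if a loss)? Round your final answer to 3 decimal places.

-11.668

100 WYN × 1.85 = 185 KRn
185 KRn × 1.26 = 233.1 OBL
233.1 OBL × 1.96 = 456.876 NXs
456.876 NXs × 0.487 = 222.498612 DRK
222.498612 DRK × 0.397 = 88.331948964 WYN
Net change: 88.331948964 − 100 = -11.668051036 WYN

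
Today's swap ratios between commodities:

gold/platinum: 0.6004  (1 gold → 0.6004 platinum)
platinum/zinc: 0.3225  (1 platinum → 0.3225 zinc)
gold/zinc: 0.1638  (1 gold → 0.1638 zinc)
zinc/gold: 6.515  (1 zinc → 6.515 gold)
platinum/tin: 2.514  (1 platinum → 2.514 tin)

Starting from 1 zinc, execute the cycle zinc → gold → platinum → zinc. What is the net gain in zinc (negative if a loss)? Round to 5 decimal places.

0.26149

1 zinc × 6.515 = 6.515 gold
6.515 gold × 0.6004 = 3.911606 platinum
3.911606 platinum × 0.3225 = 1.261492935 zinc
Net change: 1.261492935 − 1 = 0.261492935 zinc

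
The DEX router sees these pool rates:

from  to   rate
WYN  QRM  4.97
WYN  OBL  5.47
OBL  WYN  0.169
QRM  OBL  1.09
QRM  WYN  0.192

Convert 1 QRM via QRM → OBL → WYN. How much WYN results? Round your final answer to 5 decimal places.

1 QRM × 1.09 = 1.09 OBL
1.09 OBL × 0.169 = 0.18421 WYN

0.18421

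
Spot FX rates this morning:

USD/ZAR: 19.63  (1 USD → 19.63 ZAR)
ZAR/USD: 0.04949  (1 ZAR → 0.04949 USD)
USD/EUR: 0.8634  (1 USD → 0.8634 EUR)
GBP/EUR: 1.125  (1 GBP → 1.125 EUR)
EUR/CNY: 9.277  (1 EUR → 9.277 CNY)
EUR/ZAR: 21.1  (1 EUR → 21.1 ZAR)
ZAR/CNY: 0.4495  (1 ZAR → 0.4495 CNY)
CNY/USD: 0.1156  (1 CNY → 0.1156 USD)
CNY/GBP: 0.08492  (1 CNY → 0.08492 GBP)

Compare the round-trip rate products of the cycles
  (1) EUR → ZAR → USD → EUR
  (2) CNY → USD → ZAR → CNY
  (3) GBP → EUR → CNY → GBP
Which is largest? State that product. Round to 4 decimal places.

(1) 21.1 × 0.04949 × 0.8634 = 0.90160
(2) 0.1156 × 19.63 × 0.4495 = 1.02002
(3) 1.125 × 9.277 × 0.08492 = 0.88628
Highest is cycle (2) at 1.0200 (>1, arbitrage).

1.0200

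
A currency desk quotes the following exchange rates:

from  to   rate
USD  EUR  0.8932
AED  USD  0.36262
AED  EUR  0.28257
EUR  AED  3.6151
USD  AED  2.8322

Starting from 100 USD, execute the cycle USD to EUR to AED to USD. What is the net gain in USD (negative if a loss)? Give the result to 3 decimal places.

100 USD × 0.8932 = 89.32 EUR
89.32 EUR × 3.6151 = 322.900732 AED
322.900732 AED × 0.36262 = 117.09026343784 USD
Net change: 117.09026343784 − 100 = 17.09026343784 USD

17.090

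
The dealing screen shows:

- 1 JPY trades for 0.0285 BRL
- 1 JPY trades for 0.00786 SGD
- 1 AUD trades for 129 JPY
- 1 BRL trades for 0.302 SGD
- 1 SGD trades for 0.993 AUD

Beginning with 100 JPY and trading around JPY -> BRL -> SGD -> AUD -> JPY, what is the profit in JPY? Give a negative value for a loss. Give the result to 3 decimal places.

100 JPY × 0.0285 = 2.85 BRL
2.85 BRL × 0.302 = 0.8607 SGD
0.8607 SGD × 0.993 = 0.8546751 AUD
0.8546751 AUD × 129 = 110.2530879 JPY
Net change: 110.2530879 − 100 = 10.2530879 JPY

10.253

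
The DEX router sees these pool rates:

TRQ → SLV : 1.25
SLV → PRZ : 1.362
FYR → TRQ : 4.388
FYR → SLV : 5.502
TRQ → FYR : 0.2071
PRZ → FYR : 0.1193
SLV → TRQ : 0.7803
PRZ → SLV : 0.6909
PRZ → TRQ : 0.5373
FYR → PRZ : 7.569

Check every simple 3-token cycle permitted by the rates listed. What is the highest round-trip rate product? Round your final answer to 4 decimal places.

0.9148

TRQ→SLV→PRZ→TRQ: 1.25 × 1.362 × 0.5373 = 0.91475
SLV→PRZ→FYR→SLV: 1.362 × 0.1193 × 5.502 = 0.89400
TRQ→FYR→SLV→TRQ: 0.2071 × 5.502 × 0.7803 = 0.88912
TRQ→FYR→PRZ→TRQ: 0.2071 × 7.569 × 0.5373 = 0.84224
Maximum is TRQ→SLV→PRZ→TRQ at 0.9148; no arbitrage — every cycle loses value.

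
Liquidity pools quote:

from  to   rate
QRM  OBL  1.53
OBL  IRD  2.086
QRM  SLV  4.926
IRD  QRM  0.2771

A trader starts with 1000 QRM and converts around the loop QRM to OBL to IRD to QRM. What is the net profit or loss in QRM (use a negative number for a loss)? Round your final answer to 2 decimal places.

1000 QRM × 1.53 = 1530 OBL
1530 OBL × 2.086 = 3191.58 IRD
3191.58 IRD × 0.2771 = 884.386818 QRM
Net change: 884.386818 − 1000 = -115.613182 QRM

-115.61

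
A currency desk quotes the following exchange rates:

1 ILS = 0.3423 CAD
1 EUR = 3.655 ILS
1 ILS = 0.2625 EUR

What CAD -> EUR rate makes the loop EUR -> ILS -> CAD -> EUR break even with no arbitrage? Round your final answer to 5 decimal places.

0.79929

Known legs of the cycle: 3.655 × 0.3423 = 1.2511065
For no arbitrage the full-cycle product must be 1, so the missing rate is 1 / 1.2511065 ≈ 0.7992925.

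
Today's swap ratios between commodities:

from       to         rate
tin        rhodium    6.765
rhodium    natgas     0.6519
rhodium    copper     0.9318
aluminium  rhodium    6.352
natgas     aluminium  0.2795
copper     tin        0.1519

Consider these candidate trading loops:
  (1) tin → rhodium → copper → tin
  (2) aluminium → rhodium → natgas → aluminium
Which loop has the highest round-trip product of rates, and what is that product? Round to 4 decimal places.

(1) 6.765 × 0.9318 × 0.1519 = 0.95752
(2) 6.352 × 0.6519 × 0.2795 = 1.15737
Highest is cycle (2) at 1.1574 (>1, arbitrage).

1.1574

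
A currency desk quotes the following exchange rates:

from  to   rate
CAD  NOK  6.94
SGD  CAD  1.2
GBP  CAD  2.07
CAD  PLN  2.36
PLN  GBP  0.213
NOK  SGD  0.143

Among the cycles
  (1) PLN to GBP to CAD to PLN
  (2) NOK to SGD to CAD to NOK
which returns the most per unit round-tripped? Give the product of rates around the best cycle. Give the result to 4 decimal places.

(1) 0.213 × 2.07 × 2.36 = 1.04055
(2) 0.143 × 1.2 × 6.94 = 1.19090
Highest is cycle (2) at 1.1909 (>1, arbitrage).

1.1909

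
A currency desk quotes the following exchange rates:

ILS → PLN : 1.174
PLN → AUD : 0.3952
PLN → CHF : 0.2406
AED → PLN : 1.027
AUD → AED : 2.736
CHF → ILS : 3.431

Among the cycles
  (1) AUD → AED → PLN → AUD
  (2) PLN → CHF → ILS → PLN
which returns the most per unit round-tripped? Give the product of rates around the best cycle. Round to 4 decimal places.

1.1105

(1) 2.736 × 1.027 × 0.3952 = 1.11046
(2) 0.2406 × 3.431 × 1.174 = 0.96914
Highest is cycle (1) at 1.1105 (>1, arbitrage).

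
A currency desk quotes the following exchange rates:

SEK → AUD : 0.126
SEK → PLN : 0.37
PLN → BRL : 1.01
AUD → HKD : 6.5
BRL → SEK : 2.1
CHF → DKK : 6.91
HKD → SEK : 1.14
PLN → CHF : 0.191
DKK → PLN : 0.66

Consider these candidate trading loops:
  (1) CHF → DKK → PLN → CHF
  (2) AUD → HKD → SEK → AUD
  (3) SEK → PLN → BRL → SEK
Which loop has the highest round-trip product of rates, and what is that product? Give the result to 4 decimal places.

(1) 6.91 × 0.66 × 0.191 = 0.87107
(2) 6.5 × 1.14 × 0.126 = 0.93366
(3) 0.37 × 1.01 × 2.1 = 0.78477
Highest is cycle (2) at 0.9337 (≤1, no arbitrage).

0.9337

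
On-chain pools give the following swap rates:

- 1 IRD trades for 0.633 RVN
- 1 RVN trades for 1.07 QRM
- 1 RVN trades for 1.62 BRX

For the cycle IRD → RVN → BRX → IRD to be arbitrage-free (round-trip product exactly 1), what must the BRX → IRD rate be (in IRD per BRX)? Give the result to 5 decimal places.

Known legs of the cycle: 0.633 × 1.62 = 1.02546
For no arbitrage the full-cycle product must be 1, so the missing rate is 1 / 1.02546 ≈ 0.9751721.

0.97517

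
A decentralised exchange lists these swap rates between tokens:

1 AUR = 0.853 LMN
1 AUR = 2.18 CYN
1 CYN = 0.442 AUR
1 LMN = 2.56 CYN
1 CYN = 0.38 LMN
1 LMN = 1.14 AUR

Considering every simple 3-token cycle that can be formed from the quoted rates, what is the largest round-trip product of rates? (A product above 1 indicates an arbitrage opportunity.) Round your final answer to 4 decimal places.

0.9652

LMN→CYN→AUR→LMN: 2.56 × 0.442 × 0.853 = 0.96519
LMN→AUR→CYN→LMN: 1.14 × 2.18 × 0.38 = 0.94438
Maximum is LMN→CYN→AUR→LMN at 0.9652; no arbitrage — every cycle loses value.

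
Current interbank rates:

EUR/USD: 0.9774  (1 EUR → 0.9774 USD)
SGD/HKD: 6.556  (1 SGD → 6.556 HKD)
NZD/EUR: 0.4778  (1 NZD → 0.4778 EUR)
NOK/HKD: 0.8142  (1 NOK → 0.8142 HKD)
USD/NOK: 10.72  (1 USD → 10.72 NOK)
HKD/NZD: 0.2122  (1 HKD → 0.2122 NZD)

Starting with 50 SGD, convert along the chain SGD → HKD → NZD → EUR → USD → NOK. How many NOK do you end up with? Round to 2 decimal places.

50 SGD × 6.556 = 327.8 HKD
327.8 HKD × 0.2122 = 69.55916 NZD
69.55916 NZD × 0.4778 = 33.235366648 EUR
33.235366648 EUR × 0.9774 = 32.4842473617552 USD
32.4842473617552 USD × 10.72 = 348.231131718015744 NOK

348.23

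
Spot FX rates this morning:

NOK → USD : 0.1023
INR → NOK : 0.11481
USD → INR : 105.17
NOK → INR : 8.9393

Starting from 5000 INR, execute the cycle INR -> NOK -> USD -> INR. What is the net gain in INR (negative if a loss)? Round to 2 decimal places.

1176.14

5000 INR × 0.11481 = 574.05 NOK
574.05 NOK × 0.1023 = 58.725315 USD
58.725315 USD × 105.17 = 6176.14137855 INR
Net change: 6176.14137855 − 5000 = 1176.14137855 INR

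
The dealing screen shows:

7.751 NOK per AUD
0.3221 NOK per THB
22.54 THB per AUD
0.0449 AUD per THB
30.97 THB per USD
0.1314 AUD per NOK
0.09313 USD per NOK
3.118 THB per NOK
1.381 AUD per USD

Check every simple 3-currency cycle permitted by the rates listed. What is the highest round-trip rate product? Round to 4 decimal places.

NOK→THB→AUD→NOK: 3.118 × 0.0449 × 7.751 = 1.08513
NOK→USD→AUD→NOK: 0.09313 × 1.381 × 7.751 = 0.99688
NOK→AUD→THB→NOK: 0.1314 × 22.54 × 0.3221 = 0.95398
NOK→USD→THB→NOK: 0.09313 × 30.97 × 0.3221 = 0.92901
Maximum is NOK→THB→AUD→NOK at 1.0851; arbitrage exists.

1.0851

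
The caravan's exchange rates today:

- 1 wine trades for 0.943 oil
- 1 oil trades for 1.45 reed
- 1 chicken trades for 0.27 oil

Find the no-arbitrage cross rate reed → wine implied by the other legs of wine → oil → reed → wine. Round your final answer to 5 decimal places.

0.73134

Known legs of the cycle: 0.943 × 1.45 = 1.36735
For no arbitrage the full-cycle product must be 1, so the missing rate is 1 / 1.36735 ≈ 0.7313416.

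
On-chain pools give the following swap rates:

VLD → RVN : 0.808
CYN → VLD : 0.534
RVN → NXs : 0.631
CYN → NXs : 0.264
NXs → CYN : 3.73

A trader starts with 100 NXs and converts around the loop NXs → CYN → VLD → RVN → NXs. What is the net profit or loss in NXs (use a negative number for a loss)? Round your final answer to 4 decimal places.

100 NXs × 3.73 = 373 CYN
373 CYN × 0.534 = 199.182 VLD
199.182 VLD × 0.808 = 160.939056 RVN
160.939056 RVN × 0.631 = 101.552544336 NXs
Net change: 101.552544336 − 100 = 1.552544336 NXs

1.5525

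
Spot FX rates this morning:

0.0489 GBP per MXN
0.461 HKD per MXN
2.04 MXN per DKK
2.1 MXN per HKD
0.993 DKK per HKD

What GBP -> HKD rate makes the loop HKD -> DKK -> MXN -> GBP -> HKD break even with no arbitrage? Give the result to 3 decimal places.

10.095

Known legs of the cycle: 0.993 × 2.04 × 0.0489 = 0.099057708
For no arbitrage the full-cycle product must be 1, so the missing rate is 1 / 0.099057708 ≈ 10.09513.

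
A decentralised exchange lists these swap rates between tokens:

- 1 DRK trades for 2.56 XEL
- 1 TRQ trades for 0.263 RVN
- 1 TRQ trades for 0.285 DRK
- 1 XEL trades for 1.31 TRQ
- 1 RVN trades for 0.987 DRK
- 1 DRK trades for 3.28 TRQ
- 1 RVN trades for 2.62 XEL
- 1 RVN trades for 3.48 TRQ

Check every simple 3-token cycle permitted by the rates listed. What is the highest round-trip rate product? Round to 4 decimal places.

0.9558

DRK→XEL→TRQ→DRK: 2.56 × 1.31 × 0.285 = 0.95578
RVN→XEL→TRQ→RVN: 2.62 × 1.31 × 0.263 = 0.90267
RVN→DRK→TRQ→RVN: 0.987 × 3.28 × 0.263 = 0.85143
Maximum is DRK→XEL→TRQ→DRK at 0.9558; no arbitrage — every cycle loses value.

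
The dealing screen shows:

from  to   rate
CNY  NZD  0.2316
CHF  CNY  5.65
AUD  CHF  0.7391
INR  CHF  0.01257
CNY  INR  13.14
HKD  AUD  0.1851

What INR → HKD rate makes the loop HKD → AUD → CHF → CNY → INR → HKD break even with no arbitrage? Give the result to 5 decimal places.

0.09846

Known legs of the cycle: 0.1851 × 0.7391 × 5.65 × 13.14 = 10.15671892581
For no arbitrage the full-cycle product must be 1, so the missing rate is 1 / 10.15671892581 ≈ 0.0984570.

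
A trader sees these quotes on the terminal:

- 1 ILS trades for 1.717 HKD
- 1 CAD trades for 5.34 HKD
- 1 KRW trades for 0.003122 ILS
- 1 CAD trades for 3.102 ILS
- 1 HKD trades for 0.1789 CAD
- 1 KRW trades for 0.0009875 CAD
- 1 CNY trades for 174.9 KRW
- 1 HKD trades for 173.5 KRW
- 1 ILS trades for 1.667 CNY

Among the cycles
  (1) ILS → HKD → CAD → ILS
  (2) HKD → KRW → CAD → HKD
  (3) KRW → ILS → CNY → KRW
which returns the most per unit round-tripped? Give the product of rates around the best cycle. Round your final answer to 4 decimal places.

(1) 1.717 × 0.1789 × 3.102 = 0.95285
(2) 173.5 × 0.0009875 × 5.34 = 0.91491
(3) 0.003122 × 1.667 × 174.9 = 0.91025
Highest is cycle (1) at 0.9528 (≤1, no arbitrage).

0.9528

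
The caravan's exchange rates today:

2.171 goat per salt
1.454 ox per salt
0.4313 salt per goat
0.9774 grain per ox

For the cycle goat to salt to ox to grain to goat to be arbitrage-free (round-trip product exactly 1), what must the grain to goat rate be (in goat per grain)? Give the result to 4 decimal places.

1.6315

Known legs of the cycle: 0.4313 × 1.454 × 0.9774 = 0.61293750948
For no arbitrage the full-cycle product must be 1, so the missing rate is 1 / 0.61293750948 ≈ 1.631488.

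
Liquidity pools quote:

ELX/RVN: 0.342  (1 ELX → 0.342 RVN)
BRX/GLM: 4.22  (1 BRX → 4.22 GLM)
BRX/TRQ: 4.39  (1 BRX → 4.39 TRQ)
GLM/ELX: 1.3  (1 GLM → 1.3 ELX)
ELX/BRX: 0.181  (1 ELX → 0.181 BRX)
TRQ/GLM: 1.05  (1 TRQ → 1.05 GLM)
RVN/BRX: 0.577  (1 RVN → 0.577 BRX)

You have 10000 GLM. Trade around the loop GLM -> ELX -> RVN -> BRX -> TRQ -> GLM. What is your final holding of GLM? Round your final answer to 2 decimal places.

11824.94

10000 GLM × 1.3 = 13000 ELX
13000 ELX × 0.342 = 4446 RVN
4446 RVN × 0.577 = 2565.342 BRX
2565.342 BRX × 4.39 = 11261.85138 TRQ
11261.85138 TRQ × 1.05 = 11824.943949 GLM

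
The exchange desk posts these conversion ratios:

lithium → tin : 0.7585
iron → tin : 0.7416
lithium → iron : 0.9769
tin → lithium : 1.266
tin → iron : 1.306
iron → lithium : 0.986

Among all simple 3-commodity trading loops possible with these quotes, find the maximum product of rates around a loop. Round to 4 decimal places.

lithium→tin→iron→lithium: 0.7585 × 1.306 × 0.986 = 0.97673
lithium→iron→tin→lithium: 0.9769 × 0.7416 × 1.266 = 0.91718
Maximum is lithium→tin→iron→lithium at 0.9767; no arbitrage — every cycle loses value.

0.9767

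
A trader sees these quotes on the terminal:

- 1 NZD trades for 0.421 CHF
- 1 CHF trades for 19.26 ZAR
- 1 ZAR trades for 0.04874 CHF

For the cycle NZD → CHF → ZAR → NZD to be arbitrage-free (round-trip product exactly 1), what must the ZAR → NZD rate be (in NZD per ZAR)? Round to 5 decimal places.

0.12333

Known legs of the cycle: 0.421 × 19.26 = 8.10846
For no arbitrage the full-cycle product must be 1, so the missing rate is 1 / 8.10846 ≈ 0.1233280.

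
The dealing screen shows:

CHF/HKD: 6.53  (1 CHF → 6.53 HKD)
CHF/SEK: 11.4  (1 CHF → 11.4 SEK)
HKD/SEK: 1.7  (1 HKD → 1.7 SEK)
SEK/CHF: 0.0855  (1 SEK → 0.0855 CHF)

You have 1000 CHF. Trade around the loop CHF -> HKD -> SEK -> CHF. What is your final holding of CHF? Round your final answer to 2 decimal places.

1000 CHF × 6.53 = 6530 HKD
6530 HKD × 1.7 = 11101 SEK
11101 SEK × 0.0855 = 949.1355 CHF

949.14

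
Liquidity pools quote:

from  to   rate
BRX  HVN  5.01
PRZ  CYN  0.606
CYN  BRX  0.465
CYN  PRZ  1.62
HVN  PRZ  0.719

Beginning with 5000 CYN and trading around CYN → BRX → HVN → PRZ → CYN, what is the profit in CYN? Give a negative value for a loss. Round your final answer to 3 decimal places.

75.306

5000 CYN × 0.465 = 2325 BRX
2325 BRX × 5.01 = 11648.25 HVN
11648.25 HVN × 0.719 = 8375.09175 PRZ
8375.09175 PRZ × 0.606 = 5075.3056005 CYN
Net change: 5075.3056005 − 5000 = 75.3056005 CYN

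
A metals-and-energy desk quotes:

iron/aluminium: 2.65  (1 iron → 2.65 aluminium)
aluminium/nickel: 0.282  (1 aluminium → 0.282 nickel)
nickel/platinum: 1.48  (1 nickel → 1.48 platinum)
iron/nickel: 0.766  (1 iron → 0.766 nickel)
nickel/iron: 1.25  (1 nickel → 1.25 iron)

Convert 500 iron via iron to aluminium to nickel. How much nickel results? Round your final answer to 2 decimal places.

373.65

500 iron × 2.65 = 1325 aluminium
1325 aluminium × 0.282 = 373.65 nickel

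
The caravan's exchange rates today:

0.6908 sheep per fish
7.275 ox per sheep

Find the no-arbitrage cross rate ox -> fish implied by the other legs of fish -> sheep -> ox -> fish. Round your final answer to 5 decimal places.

Known legs of the cycle: 0.6908 × 7.275 = 5.02557
For no arbitrage the full-cycle product must be 1, so the missing rate is 1 / 5.02557 ≈ 0.1989824.

0.19898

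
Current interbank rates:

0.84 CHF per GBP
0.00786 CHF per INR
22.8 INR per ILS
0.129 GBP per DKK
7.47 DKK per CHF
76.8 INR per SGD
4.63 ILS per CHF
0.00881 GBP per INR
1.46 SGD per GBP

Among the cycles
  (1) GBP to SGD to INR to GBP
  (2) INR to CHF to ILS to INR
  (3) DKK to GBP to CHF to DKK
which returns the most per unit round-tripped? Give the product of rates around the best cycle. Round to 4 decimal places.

(1) 1.46 × 76.8 × 0.00881 = 0.98785
(2) 0.00786 × 4.63 × 22.8 = 0.82973
(3) 0.129 × 0.84 × 7.47 = 0.80945
Highest is cycle (1) at 0.9878 (≤1, no arbitrage).

0.9878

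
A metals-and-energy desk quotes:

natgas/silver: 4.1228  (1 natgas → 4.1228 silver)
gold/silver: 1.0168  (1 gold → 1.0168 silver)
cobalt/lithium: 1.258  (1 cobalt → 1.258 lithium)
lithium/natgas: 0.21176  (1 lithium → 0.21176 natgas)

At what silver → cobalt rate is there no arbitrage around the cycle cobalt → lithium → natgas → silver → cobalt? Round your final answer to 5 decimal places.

0.91051

Known legs of the cycle: 1.258 × 0.21176 × 4.1228 = 1.098289513024
For no arbitrage the full-cycle product must be 1, so the missing rate is 1 / 1.098289513024 ≈ 0.9105067.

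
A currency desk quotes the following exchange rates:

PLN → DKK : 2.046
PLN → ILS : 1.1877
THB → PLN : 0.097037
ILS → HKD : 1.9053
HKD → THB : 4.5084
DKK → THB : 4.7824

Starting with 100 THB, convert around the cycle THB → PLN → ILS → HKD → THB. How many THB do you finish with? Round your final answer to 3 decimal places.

100 THB × 0.097037 = 9.7037 PLN
9.7037 PLN × 1.1877 = 11.52508449 ILS
11.52508449 ILS × 1.9053 = 21.958743478797 HKD
21.958743478797 HKD × 4.5084 = 98.9987990998083948 THB

98.999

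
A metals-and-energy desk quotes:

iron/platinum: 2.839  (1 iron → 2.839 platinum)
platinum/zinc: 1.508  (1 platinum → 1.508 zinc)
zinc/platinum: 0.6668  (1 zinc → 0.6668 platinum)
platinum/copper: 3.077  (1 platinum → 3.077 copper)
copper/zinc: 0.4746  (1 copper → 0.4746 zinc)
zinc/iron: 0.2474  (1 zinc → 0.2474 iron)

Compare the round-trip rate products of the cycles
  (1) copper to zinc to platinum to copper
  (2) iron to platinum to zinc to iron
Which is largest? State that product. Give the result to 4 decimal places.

(1) 0.4746 × 0.6668 × 3.077 = 0.97376
(2) 2.839 × 1.508 × 0.2474 = 1.05917
Highest is cycle (2) at 1.0592 (>1, arbitrage).

1.0592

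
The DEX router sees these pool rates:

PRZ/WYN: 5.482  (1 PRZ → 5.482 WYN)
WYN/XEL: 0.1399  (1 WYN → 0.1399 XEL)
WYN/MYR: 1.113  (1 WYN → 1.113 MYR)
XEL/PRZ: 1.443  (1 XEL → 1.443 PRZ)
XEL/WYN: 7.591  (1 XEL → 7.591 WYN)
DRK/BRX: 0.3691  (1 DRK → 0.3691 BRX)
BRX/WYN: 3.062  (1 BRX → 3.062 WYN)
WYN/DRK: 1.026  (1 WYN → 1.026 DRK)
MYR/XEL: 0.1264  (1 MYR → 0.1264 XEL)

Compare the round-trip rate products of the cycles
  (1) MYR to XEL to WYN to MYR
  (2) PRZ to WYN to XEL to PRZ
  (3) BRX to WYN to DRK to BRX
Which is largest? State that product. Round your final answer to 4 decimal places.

1.1596

(1) 0.1264 × 7.591 × 1.113 = 1.06793
(2) 5.482 × 0.1399 × 1.443 = 1.10668
(3) 3.062 × 1.026 × 0.3691 = 1.15957
Highest is cycle (3) at 1.1596 (>1, arbitrage).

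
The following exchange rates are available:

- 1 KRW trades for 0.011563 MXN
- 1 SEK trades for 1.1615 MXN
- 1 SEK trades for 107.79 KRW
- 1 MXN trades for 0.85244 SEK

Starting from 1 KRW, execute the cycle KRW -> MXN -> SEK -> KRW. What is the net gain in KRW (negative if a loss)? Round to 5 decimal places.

0.06246

1 KRW × 0.011563 = 0.011563 MXN
0.011563 MXN × 0.85244 = 0.00985676372 SEK
0.00985676372 SEK × 107.79 = 1.0624605613788 KRW
Net change: 1.0624605613788 − 1 = 0.0624605613788 KRW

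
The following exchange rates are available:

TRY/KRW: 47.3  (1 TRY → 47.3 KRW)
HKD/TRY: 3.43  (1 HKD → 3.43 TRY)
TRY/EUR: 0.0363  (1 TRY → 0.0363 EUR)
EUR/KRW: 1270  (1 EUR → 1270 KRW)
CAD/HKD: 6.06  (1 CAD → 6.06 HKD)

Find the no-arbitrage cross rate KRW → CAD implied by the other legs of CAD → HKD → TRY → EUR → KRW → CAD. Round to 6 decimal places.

0.001044

Known legs of the cycle: 6.06 × 3.43 × 0.0363 × 1270 = 958.2461658
For no arbitrage the full-cycle product must be 1, so the missing rate is 1 / 958.2461658 ≈ 0.00104357.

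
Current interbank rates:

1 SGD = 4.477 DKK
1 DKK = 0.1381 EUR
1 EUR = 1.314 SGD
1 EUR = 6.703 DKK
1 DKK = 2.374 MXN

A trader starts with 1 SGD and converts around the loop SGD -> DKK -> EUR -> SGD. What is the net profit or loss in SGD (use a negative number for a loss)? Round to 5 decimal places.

-0.18759

1 SGD × 4.477 = 4.477 DKK
4.477 DKK × 0.1381 = 0.6182737 EUR
0.6182737 EUR × 1.314 = 0.8124116418 SGD
Net change: 0.8124116418 − 1 = -0.1875883582 SGD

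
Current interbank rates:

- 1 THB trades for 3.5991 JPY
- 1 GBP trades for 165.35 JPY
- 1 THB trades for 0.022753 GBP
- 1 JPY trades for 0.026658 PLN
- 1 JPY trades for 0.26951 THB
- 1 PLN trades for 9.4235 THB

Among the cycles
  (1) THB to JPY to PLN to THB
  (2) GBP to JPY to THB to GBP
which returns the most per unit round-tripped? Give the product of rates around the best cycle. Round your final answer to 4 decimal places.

(1) 3.5991 × 0.026658 × 9.4235 = 0.90414
(2) 165.35 × 0.26951 × 0.022753 = 1.01395
Highest is cycle (2) at 1.0140 (>1, arbitrage).

1.0140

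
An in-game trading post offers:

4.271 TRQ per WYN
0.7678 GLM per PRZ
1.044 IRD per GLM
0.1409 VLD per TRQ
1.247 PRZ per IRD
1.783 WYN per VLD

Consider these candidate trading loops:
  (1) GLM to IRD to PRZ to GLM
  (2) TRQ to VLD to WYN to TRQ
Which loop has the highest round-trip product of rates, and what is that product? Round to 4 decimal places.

1.0730

(1) 1.044 × 1.247 × 0.7678 = 0.99957
(2) 0.1409 × 1.783 × 4.271 = 1.07298
Highest is cycle (2) at 1.0730 (>1, arbitrage).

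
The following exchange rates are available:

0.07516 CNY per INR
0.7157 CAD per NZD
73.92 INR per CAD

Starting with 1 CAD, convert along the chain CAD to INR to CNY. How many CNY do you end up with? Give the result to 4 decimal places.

1 CAD × 73.92 = 73.92 INR
73.92 INR × 0.07516 = 5.5558272 CNY

5.5558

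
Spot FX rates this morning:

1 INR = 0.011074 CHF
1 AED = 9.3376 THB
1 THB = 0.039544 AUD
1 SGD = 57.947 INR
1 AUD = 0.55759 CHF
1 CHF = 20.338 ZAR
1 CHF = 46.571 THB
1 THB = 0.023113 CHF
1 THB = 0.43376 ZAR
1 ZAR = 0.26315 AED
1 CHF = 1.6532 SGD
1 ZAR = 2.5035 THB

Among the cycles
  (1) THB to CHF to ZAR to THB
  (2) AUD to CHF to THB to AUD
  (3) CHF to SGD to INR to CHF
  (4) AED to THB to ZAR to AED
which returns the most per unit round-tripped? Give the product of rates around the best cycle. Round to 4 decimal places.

1.1768

(1) 0.023113 × 20.338 × 2.5035 = 1.17683
(2) 0.55759 × 46.571 × 0.039544 = 1.02686
(3) 1.6532 × 57.947 × 0.011074 = 1.06087
(4) 9.3376 × 0.43376 × 0.26315 = 1.06583
Highest is cycle (1) at 1.1768 (>1, arbitrage).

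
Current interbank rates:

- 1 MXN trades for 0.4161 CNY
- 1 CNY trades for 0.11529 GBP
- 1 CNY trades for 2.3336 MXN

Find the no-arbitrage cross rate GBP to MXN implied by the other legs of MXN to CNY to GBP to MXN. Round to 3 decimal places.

Known legs of the cycle: 0.4161 × 0.11529 = 0.047972169
For no arbitrage the full-cycle product must be 1, so the missing rate is 1 / 0.047972169 ≈ 20.84542.

20.845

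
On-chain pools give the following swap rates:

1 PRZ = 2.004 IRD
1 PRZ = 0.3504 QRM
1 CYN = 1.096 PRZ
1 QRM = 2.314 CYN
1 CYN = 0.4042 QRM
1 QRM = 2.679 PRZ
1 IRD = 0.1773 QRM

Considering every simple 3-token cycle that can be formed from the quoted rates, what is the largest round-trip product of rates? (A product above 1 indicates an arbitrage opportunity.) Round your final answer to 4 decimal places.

IRD→QRM→PRZ→IRD: 0.1773 × 2.679 × 2.004 = 0.95187
QRM→CYN→PRZ→QRM: 2.314 × 1.096 × 0.3504 = 0.88866
Maximum is IRD→QRM→PRZ→IRD at 0.9519; no arbitrage — every cycle loses value.

0.9519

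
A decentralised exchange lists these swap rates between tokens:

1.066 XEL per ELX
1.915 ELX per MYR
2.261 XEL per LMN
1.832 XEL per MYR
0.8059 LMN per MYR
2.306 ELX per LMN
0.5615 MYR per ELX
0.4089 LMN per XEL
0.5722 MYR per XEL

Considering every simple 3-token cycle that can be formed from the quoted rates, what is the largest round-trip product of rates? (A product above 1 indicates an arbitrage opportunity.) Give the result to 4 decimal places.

1.1681

ELX→XEL→MYR→ELX: 1.066 × 0.5722 × 1.915 = 1.16808
ELX→MYR→LMN→ELX: 0.5615 × 0.8059 × 2.306 = 1.04349
LMN→XEL→MYR→LMN: 2.261 × 0.5722 × 0.8059 = 1.04263
ELX→XEL→LMN→ELX: 1.066 × 0.4089 × 2.306 = 1.00516
Maximum is ELX→XEL→MYR→ELX at 1.1681; arbitrage exists.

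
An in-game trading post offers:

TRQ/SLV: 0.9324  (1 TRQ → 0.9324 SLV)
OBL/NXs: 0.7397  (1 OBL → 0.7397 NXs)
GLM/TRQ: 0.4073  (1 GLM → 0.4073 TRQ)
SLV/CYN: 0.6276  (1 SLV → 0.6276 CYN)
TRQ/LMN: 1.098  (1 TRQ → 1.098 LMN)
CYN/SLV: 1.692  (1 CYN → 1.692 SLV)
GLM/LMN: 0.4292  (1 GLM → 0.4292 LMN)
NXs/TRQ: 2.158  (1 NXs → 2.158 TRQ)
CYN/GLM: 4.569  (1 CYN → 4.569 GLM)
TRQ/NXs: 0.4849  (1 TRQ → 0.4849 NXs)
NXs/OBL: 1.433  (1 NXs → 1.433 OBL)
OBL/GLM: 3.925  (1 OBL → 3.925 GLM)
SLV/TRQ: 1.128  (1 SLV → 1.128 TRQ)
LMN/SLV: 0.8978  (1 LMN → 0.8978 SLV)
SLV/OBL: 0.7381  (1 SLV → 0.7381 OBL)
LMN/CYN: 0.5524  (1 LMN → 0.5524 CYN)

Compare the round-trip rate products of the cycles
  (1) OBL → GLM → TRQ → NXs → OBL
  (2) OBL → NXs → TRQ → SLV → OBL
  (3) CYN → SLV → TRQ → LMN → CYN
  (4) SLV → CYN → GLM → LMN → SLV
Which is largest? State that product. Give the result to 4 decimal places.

1.1576

(1) 3.925 × 0.4073 × 0.4849 × 1.433 = 1.11084
(2) 0.7397 × 2.158 × 0.9324 × 0.7381 = 1.09856
(3) 1.692 × 1.128 × 1.098 × 0.5524 = 1.15762
(4) 0.6276 × 4.569 × 0.4292 × 0.8978 = 1.10495
Highest is cycle (3) at 1.1576 (>1, arbitrage).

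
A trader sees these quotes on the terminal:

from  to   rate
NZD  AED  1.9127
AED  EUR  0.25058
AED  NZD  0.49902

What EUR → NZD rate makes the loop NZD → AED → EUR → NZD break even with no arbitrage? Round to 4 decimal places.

Known legs of the cycle: 1.9127 × 0.25058 = 0.479284366
For no arbitrage the full-cycle product must be 1, so the missing rate is 1 / 0.479284366 ≈ 2.086444.

2.0864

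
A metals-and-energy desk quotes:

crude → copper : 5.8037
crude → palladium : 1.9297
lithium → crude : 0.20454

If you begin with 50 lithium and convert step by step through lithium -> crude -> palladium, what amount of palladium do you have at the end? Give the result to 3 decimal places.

19.735

50 lithium × 0.20454 = 10.227 crude
10.227 crude × 1.9297 = 19.7350419 palladium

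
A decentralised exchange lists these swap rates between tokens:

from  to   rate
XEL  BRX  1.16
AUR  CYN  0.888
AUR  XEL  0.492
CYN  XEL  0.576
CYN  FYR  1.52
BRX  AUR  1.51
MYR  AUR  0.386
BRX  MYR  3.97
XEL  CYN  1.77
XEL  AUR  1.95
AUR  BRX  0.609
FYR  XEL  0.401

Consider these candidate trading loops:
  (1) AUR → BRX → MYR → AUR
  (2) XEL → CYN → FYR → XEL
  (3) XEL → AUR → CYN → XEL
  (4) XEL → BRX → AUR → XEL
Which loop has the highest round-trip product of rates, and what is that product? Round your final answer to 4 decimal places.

(1) 0.609 × 3.97 × 0.386 = 0.93324
(2) 1.77 × 1.52 × 0.401 = 1.07885
(3) 1.95 × 0.888 × 0.576 = 0.99740
(4) 1.16 × 1.51 × 0.492 = 0.86179
Highest is cycle (2) at 1.0789 (>1, arbitrage).

1.0789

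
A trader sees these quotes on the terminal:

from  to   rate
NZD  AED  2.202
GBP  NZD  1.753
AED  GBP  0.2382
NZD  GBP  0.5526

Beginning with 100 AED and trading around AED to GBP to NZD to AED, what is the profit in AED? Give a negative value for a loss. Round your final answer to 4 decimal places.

-8.0523

100 AED × 0.2382 = 23.82 GBP
23.82 GBP × 1.753 = 41.75646 NZD
41.75646 NZD × 2.202 = 91.94772492 AED
Net change: 91.94772492 − 100 = -8.05227508 AED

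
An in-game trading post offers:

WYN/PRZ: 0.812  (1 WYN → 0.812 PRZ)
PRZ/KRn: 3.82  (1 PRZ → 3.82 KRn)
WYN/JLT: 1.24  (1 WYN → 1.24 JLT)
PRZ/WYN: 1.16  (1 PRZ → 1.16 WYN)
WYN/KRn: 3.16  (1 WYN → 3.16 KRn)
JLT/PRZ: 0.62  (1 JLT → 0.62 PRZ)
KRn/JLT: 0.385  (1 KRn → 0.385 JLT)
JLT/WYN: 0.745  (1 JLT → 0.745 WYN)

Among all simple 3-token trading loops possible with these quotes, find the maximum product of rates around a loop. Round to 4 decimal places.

0.9118

PRZ→KRn→JLT→PRZ: 3.82 × 0.385 × 0.62 = 0.91183
KRn→JLT→WYN→KRn: 0.385 × 0.745 × 3.16 = 0.90637
PRZ→WYN→JLT→PRZ: 1.16 × 1.24 × 0.62 = 0.89181
Maximum is PRZ→KRn→JLT→PRZ at 0.9118; no arbitrage — every cycle loses value.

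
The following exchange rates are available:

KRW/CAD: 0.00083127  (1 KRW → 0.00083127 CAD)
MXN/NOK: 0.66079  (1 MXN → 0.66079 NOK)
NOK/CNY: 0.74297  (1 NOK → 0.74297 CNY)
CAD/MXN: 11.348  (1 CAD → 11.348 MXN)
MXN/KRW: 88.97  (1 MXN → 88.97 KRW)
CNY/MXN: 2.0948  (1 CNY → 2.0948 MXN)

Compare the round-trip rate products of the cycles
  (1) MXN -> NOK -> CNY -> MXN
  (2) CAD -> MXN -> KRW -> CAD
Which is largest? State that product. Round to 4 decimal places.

1.0284

(1) 0.66079 × 0.74297 × 2.0948 = 1.02844
(2) 11.348 × 88.97 × 0.00083127 = 0.83928
Highest is cycle (1) at 1.0284 (>1, arbitrage).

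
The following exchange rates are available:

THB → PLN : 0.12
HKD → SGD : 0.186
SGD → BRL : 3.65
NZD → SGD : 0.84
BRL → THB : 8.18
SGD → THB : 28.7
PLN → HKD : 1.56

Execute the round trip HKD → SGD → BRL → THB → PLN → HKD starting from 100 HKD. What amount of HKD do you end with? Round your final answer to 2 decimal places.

100 HKD × 0.186 = 18.6 SGD
18.6 SGD × 3.65 = 67.89 BRL
67.89 BRL × 8.18 = 555.3402 THB
555.3402 THB × 0.12 = 66.640824 PLN
66.640824 PLN × 1.56 = 103.95968544 HKD

103.96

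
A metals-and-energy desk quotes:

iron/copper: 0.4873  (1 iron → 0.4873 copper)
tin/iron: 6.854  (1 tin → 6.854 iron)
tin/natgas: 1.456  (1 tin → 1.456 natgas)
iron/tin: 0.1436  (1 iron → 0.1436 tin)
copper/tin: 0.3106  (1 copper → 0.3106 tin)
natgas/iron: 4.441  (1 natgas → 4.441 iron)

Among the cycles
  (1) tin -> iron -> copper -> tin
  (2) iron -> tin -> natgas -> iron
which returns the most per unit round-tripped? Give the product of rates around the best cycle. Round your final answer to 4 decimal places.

(1) 6.854 × 0.4873 × 0.3106 = 1.03739
(2) 0.1436 × 1.456 × 4.441 = 0.92853
Highest is cycle (1) at 1.0374 (>1, arbitrage).

1.0374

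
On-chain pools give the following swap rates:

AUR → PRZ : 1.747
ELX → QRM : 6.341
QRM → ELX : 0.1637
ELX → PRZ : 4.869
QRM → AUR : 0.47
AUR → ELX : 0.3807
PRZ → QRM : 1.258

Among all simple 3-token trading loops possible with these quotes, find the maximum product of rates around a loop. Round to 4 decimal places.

1.1346

AUR→ELX→QRM→AUR: 0.3807 × 6.341 × 0.47 = 1.13459
AUR→PRZ→QRM→AUR: 1.747 × 1.258 × 0.47 = 1.03293
ELX→PRZ→QRM→ELX: 4.869 × 1.258 × 0.1637 = 1.00270
Maximum is AUR→ELX→QRM→AUR at 1.1346; arbitrage exists.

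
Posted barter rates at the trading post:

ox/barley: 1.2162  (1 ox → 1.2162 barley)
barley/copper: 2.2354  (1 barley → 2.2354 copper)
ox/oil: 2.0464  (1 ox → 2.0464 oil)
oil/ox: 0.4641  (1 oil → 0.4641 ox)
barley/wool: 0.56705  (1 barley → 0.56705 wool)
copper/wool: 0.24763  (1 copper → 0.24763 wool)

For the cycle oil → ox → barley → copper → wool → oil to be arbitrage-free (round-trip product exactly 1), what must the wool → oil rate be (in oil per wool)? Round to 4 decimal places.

Known legs of the cycle: 0.4641 × 1.2162 × 2.2354 × 0.24763 = 0.31244607384055884
For no arbitrage the full-cycle product must be 1, so the missing rate is 1 / 0.31244607384055884 ≈ 3.200552.

3.2006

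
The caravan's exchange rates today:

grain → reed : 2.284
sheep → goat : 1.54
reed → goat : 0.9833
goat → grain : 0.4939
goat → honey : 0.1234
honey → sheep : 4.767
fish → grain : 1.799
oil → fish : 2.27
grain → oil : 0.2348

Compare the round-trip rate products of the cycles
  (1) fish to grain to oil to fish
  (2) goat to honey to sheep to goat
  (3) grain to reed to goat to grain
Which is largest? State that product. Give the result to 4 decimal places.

(1) 1.799 × 0.2348 × 2.27 = 0.95886
(2) 0.1234 × 4.767 × 1.54 = 0.90590
(3) 2.284 × 0.9833 × 0.4939 = 1.10923
Highest is cycle (3) at 1.1092 (>1, arbitrage).

1.1092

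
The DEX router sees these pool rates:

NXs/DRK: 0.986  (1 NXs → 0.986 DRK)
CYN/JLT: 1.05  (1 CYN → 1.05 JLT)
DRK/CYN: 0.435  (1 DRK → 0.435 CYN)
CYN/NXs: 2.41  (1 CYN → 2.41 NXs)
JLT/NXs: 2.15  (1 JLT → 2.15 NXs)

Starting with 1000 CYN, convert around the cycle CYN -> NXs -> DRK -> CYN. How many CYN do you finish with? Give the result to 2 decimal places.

1033.67

1000 CYN × 2.41 = 2410 NXs
2410 NXs × 0.986 = 2376.26 DRK
2376.26 DRK × 0.435 = 1033.6731 CYN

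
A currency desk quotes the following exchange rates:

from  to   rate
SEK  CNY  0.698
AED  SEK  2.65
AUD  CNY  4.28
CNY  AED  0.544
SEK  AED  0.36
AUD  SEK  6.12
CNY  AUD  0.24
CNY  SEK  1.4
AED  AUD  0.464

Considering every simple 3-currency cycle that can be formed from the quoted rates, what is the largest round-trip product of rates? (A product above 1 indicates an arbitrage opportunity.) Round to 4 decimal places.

1.0803

AED→AUD→CNY→AED: 0.464 × 4.28 × 0.544 = 1.08034
AUD→SEK→CNY→AUD: 6.12 × 0.698 × 0.24 = 1.02522
AED→AUD→SEK→AED: 0.464 × 6.12 × 0.36 = 1.02228
AED→SEK→CNY→AED: 2.65 × 0.698 × 0.544 = 1.00624
Maximum is AED→AUD→CNY→AED at 1.0803; arbitrage exists.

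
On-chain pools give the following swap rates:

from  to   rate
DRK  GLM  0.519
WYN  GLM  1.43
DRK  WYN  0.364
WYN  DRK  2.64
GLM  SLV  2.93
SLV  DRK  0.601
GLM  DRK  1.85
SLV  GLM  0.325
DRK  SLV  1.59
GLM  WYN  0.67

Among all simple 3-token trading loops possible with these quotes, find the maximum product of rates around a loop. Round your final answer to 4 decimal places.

WYN→GLM→DRK→WYN: 1.43 × 1.85 × 0.364 = 0.96296
DRK→SLV→GLM→DRK: 1.59 × 0.325 × 1.85 = 0.95599
WYN→DRK→GLM→WYN: 2.64 × 0.519 × 0.67 = 0.91801
DRK→GLM→SLV→DRK: 0.519 × 2.93 × 0.601 = 0.91392
Maximum is WYN→GLM→DRK→WYN at 0.9630; no arbitrage — every cycle loses value.

0.9630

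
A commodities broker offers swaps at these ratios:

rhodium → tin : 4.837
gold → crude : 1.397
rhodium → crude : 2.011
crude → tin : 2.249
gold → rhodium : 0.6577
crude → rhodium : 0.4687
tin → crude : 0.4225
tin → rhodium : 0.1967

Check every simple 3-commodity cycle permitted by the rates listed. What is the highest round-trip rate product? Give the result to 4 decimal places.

0.9579

rhodium→tin→crude→rhodium: 4.837 × 0.4225 × 0.4687 = 0.95785
rhodium→crude→tin→rhodium: 2.011 × 2.249 × 0.1967 = 0.88962
Maximum is rhodium→tin→crude→rhodium at 0.9579; no arbitrage — every cycle loses value.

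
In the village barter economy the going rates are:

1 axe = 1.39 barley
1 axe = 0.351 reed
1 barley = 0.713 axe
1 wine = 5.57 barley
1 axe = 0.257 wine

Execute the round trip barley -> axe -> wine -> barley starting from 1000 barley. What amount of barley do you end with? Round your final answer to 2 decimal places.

1020.65

1000 barley × 0.713 = 713 axe
713 axe × 0.257 = 183.241 wine
183.241 wine × 5.57 = 1020.65237 barley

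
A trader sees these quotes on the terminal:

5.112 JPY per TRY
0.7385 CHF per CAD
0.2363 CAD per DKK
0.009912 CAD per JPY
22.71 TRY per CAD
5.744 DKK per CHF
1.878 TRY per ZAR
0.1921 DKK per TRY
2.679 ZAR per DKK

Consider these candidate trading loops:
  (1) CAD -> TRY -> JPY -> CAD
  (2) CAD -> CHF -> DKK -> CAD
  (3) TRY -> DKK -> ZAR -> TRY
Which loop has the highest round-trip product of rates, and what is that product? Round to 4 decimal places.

(1) 22.71 × 5.112 × 0.009912 = 1.15072
(2) 0.7385 × 5.744 × 0.2363 = 1.00237
(3) 0.1921 × 2.679 × 1.878 = 0.96649
Highest is cycle (1) at 1.1507 (>1, arbitrage).

1.1507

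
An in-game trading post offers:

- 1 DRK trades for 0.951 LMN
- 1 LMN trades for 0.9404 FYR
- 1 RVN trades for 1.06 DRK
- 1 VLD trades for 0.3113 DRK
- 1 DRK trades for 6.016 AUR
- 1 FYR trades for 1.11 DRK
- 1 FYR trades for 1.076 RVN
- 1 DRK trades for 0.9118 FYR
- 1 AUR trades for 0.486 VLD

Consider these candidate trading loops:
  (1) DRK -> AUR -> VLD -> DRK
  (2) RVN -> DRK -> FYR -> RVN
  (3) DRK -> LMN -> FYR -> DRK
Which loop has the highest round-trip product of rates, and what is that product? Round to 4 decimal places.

(1) 6.016 × 0.486 × 0.3113 = 0.91017
(2) 1.06 × 0.9118 × 1.076 = 1.03996
(3) 0.951 × 0.9404 × 1.11 = 0.99270
Highest is cycle (2) at 1.0400 (>1, arbitrage).

1.0400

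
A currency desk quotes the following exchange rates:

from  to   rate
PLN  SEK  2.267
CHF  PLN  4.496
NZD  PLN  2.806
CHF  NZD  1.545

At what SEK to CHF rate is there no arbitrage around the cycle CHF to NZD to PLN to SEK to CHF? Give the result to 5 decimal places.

0.10175

Known legs of the cycle: 1.545 × 2.806 × 2.267 = 9.82805709
For no arbitrage the full-cycle product must be 1, so the missing rate is 1 / 9.82805709 ≈ 0.1017495.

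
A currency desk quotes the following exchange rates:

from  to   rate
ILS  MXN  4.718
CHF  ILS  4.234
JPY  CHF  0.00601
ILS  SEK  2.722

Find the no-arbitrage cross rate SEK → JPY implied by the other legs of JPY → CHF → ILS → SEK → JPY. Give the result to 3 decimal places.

14.437

Known legs of the cycle: 0.00601 × 4.234 × 2.722 = 0.06926493748
For no arbitrage the full-cycle product must be 1, so the missing rate is 1 / 0.06926493748 ≈ 14.43732.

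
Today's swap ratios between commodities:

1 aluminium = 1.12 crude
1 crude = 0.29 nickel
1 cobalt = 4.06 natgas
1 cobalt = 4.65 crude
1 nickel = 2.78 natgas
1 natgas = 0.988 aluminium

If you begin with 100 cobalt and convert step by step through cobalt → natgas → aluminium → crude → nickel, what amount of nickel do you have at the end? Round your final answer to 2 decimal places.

130.29

100 cobalt × 4.06 = 406 natgas
406 natgas × 0.988 = 401.128 aluminium
401.128 aluminium × 1.12 = 449.26336 crude
449.26336 crude × 0.29 = 130.2863744 nickel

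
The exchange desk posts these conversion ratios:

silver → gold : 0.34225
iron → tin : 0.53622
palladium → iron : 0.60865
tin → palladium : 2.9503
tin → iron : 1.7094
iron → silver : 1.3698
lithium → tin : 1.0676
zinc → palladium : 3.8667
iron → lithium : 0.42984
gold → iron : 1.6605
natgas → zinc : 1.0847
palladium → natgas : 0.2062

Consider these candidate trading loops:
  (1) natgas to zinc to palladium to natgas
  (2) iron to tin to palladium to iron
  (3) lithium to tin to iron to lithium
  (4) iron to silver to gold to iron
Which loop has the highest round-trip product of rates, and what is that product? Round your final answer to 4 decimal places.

(1) 1.0847 × 3.8667 × 0.2062 = 0.86485
(2) 0.53622 × 2.9503 × 0.60865 = 0.96289
(3) 1.0676 × 1.7094 × 0.42984 = 0.78444
(4) 1.3698 × 0.34225 × 1.6605 = 0.77847
Highest is cycle (2) at 0.9629 (≤1, no arbitrage).

0.9629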